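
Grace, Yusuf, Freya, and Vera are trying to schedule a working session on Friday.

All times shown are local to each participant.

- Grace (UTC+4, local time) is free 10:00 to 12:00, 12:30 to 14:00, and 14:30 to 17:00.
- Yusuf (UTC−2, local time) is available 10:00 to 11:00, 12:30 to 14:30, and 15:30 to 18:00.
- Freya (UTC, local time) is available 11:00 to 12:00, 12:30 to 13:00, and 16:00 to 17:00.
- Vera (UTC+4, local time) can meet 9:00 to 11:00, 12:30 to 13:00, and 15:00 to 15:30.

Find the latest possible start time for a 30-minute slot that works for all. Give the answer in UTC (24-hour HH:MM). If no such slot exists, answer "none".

Grace → UTC: 06:00–08:00, 08:30–10:00, 10:30–13:00.
Yusuf → UTC: 12:00–13:00, 14:30–16:30, 17:30–20:00.
Freya → UTC: 11:00–12:00, 12:30–13:00, 16:00–17:00.
Vera → UTC: 05:00–07:00, 08:30–09:00, 11:00–11:30.
Grace ∩ Yusuf: 12:00–13:00.
Grace ∩ Yusuf ∩ Freya: 12:30–13:00.
Grace ∩ Yusuf ∩ Freya ∩ Vera: (none).
Windows ≥ 30 min: (none).

none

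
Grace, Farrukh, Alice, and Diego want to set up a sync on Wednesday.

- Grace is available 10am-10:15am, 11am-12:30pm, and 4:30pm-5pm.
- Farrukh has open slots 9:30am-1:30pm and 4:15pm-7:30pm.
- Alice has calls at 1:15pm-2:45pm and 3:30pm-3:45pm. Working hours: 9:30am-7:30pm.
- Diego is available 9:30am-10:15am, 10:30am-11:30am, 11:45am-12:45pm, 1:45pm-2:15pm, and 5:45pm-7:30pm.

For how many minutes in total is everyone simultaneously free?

Alice free within 09:30–19:30: 09:30–13:15, 14:45–15:30, 15:45–19:30.
Grace ∩ Farrukh: 10:00–10:15, 11:00–12:30, 16:30–17:00.
Grace ∩ Farrukh ∩ Alice: 10:00–10:15, 11:00–12:30, 16:30–17:00.
Grace ∩ Farrukh ∩ Alice ∩ Diego: 10:00–10:15, 11:00–11:30, 11:45–12:30.
Total common minutes: 15 + 30 + 45 = 90.

90 minutes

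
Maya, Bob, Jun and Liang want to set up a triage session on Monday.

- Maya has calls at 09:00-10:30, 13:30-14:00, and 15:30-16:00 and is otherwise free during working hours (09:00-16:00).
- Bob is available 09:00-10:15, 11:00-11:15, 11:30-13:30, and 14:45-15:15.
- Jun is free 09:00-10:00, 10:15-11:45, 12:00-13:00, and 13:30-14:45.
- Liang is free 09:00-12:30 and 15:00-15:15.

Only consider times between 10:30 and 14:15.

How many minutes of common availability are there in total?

60 minutes

Maya free within 09:00–16:00: 10:30–13:30, 14:00–15:30.
Maya ∩ Bob: 11:00–11:15, 11:30–13:30, 14:45–15:15.
Maya ∩ Bob ∩ Jun: 11:00–11:15, 11:30–11:45, 12:00–13:00.
Maya ∩ Bob ∩ Jun ∩ Liang: 11:00–11:15, 11:30–11:45, 12:00–12:30.
Restricted to 10:30–14:15: 11:00–11:15, 11:30–11:45, 12:00–12:30.
Total common minutes: 15 + 15 + 30 = 60.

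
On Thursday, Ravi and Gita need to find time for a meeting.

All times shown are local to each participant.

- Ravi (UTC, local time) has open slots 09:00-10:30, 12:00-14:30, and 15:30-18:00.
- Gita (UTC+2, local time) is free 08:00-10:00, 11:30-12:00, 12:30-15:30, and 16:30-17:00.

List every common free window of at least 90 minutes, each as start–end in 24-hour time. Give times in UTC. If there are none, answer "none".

Ravi → UTC: 09:00–10:30, 12:00–14:30, 15:30–18:00.
Gita → UTC: 06:00–08:00, 09:30–10:00, 10:30–13:30, 14:30–15:00.
Ravi ∩ Gita: 09:30–10:00, 12:00–13:30.
Windows ≥ 90 min: 12:00–13:30.

12:00–13:30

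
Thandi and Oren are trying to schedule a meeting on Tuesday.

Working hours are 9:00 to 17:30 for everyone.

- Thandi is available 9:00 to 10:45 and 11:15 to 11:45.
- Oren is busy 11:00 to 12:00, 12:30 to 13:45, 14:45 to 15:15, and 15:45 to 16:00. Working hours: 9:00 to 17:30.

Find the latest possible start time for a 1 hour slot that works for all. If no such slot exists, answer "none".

09:45

Oren free within 09:00–17:30: 09:00–11:00, 12:00–12:30, 13:45–14:45, 15:15–15:45, 16:00–17:30.
Thandi ∩ Oren: 09:00–10:45.
Windows ≥ 60 min: 09:00–10:45.
Latest start in the last window 09:00–10:45 is 10:45 − 60 min = 09:45.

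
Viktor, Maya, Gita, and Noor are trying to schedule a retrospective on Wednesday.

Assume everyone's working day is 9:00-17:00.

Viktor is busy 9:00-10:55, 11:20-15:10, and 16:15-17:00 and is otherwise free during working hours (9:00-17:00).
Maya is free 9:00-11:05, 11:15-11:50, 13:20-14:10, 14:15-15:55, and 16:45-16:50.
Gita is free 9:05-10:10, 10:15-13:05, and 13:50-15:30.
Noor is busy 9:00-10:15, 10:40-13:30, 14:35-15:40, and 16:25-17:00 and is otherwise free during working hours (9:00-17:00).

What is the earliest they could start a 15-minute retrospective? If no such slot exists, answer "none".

Viktor free within 09:00–17:00: 10:55–11:20, 15:10–16:15.
Noor free within 09:00–17:00: 10:15–10:40, 13:30–14:35, 15:40–16:25.
Viktor ∩ Maya: 10:55–11:05, 11:15–11:20, 15:10–15:55.
Viktor ∩ Maya ∩ Gita: 10:55–11:05, 11:15–11:20, 15:10–15:30.
Viktor ∩ Maya ∩ Gita ∩ Noor: (none).
Windows ≥ 15 min: (none).

none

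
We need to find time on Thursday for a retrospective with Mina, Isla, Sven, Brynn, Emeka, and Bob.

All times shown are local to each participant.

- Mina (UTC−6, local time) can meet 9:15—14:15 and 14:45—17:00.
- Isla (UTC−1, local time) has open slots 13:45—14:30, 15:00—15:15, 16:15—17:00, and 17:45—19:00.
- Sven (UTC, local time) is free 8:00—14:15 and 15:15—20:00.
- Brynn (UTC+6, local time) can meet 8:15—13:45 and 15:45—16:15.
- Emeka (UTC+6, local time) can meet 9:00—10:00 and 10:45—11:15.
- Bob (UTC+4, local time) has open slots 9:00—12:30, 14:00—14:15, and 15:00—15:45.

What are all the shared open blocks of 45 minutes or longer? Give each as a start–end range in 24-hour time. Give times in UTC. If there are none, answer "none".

Mina → UTC: 15:15–20:15, 20:45–23:00.
Isla → UTC: 14:45–15:30, 16:00–16:15, 17:15–18:00, 18:45–20:00.
Sven → UTC: 08:00–14:15, 15:15–20:00.
Brynn → UTC: 02:15–07:45, 09:45–10:15.
Emeka → UTC: 03:00–04:00, 04:45–05:15.
Bob → UTC: 05:00–08:30, 10:00–10:15, 11:00–11:45.
Mina ∩ Isla: 15:15–15:30, 16:00–16:15, 17:15–18:00, 18:45–20:00.
Mina ∩ Isla ∩ Sven: 15:15–15:30, 16:00–16:15, 17:15–18:00, 18:45–20:00.
Mina ∩ Isla ∩ Sven ∩ Brynn: (none).
Mina ∩ Isla ∩ Sven ∩ Brynn ∩ Emeka: (none).
Mina ∩ Isla ∩ Sven ∩ Brynn ∩ Emeka ∩ Bob: (none).
Windows ≥ 45 min: (none).

none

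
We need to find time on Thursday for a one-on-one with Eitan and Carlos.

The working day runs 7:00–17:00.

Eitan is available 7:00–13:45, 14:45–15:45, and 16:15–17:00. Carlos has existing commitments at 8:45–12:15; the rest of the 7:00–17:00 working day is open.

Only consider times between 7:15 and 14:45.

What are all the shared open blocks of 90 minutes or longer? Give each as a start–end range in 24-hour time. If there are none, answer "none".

Carlos free within 07:00–17:00: 07:00–08:45, 12:15–17:00.
Eitan ∩ Carlos: 07:00–08:45, 12:15–13:45, 14:45–15:45, 16:15–17:00.
Restricted to 07:15–14:45: 07:15–08:45, 12:15–13:45.
Windows ≥ 90 min: 07:15–08:45, 12:15–13:45.

07:15–08:45, 12:15–13:45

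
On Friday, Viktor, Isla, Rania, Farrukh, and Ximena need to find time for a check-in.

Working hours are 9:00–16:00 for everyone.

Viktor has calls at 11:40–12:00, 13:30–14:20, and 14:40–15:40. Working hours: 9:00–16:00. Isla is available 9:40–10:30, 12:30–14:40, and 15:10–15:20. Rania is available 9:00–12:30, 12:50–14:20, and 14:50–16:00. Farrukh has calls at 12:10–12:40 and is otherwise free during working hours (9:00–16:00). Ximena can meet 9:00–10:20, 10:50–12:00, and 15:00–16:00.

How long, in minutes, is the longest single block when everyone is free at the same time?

40 minutes

Viktor free within 09:00–16:00: 09:00–11:40, 12:00–13:30, 14:20–14:40, 15:40–16:00.
Farrukh free within 09:00–16:00: 09:00–12:10, 12:40–16:00.
Viktor ∩ Isla: 09:40–10:30, 12:30–13:30, 14:20–14:40.
Viktor ∩ Isla ∩ Rania: 09:40–10:30, 12:50–13:30.
Viktor ∩ Isla ∩ Rania ∩ Farrukh: 09:40–10:30, 12:50–13:30.
Viktor ∩ Isla ∩ Rania ∩ Farrukh ∩ Ximena: 09:40–10:20.
Single common window of 40 minutes.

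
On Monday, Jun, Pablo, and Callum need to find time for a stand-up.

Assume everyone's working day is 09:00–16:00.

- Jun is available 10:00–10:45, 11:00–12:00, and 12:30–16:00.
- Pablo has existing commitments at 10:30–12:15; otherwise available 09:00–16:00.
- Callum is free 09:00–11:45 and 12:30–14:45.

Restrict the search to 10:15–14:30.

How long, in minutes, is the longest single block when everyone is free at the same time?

Pablo free within 09:00–16:00: 09:00–10:30, 12:15–16:00.
Jun ∩ Pablo: 10:00–10:30, 12:30–16:00.
Jun ∩ Pablo ∩ Callum: 10:00–10:30, 12:30–14:45.
Restricted to 10:15–14:30: 10:15–10:30, 12:30–14:30.
Common window lengths: 15, 120 min; longest is 120.

120 minutes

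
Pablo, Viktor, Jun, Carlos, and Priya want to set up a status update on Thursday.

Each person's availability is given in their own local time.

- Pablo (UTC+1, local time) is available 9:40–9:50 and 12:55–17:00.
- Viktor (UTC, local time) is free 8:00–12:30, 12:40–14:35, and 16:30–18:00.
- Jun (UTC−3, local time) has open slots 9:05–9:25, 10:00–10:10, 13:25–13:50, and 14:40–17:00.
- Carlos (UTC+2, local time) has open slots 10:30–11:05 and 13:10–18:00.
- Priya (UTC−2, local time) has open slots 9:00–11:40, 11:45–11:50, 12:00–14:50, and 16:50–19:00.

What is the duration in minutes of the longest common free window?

Pablo → UTC: 08:40–08:50, 11:55–16:00.
Viktor → UTC: 08:00–12:30, 12:40–14:35, 16:30–18:00.
Jun → UTC: 12:05–12:25, 13:00–13:10, 16:25–16:50, 17:40–20:00.
Carlos → UTC: 08:30–09:05, 11:10–16:00.
Priya → UTC: 11:00–13:40, 13:45–13:50, 14:00–16:50, 18:50–21:00.
Pablo ∩ Viktor: 08:40–08:50, 11:55–12:30, 12:40–14:35.
Pablo ∩ Viktor ∩ Jun: 12:05–12:25, 13:00–13:10.
Pablo ∩ Viktor ∩ Jun ∩ Carlos: 12:05–12:25, 13:00–13:10.
Pablo ∩ Viktor ∩ Jun ∩ Carlos ∩ Priya: 12:05–12:25, 13:00–13:10.
Common window lengths: 20, 10 min; longest is 20.

20 minutes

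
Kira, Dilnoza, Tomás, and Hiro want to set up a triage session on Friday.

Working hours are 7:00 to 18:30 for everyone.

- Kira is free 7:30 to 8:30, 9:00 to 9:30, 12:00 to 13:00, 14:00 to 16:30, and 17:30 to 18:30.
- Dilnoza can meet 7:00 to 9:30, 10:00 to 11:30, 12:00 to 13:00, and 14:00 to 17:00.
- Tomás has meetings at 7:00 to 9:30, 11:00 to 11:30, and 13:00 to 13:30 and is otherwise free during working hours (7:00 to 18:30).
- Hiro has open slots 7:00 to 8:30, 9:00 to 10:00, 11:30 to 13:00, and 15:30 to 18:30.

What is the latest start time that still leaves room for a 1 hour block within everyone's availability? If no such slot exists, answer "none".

Tomás free within 07:00–18:30: 09:30–11:00, 11:30–13:00, 13:30–18:30.
Kira ∩ Dilnoza: 07:30–08:30, 09:00–09:30, 12:00–13:00, 14:00–16:30.
Kira ∩ Dilnoza ∩ Tomás: 12:00–13:00, 14:00–16:30.
Kira ∩ Dilnoza ∩ Tomás ∩ Hiro: 12:00–13:00, 15:30–16:30.
Windows ≥ 60 min: 12:00–13:00, 15:30–16:30.
Latest start in the last window 15:30–16:30 is 16:30 − 60 min = 15:30.

15:30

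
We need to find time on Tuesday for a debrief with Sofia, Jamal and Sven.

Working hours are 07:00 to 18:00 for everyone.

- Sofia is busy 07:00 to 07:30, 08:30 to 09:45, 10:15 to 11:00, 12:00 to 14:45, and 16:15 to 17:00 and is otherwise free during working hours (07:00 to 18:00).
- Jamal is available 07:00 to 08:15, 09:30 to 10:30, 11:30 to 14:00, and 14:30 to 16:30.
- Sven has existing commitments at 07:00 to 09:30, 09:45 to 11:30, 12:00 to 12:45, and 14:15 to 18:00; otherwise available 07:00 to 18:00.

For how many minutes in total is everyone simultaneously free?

Sofia free within 07:00–18:00: 07:30–08:30, 09:45–10:15, 11:00–12:00, 14:45–16:15, 17:00–18:00.
Sven free within 07:00–18:00: 09:30–09:45, 11:30–12:00, 12:45–14:15.
Sofia ∩ Jamal: 07:30–08:15, 09:45–10:15, 11:30–12:00, 14:45–16:15.
Sofia ∩ Jamal ∩ Sven: 11:30–12:00.
Total common minutes: 30.

30 minutes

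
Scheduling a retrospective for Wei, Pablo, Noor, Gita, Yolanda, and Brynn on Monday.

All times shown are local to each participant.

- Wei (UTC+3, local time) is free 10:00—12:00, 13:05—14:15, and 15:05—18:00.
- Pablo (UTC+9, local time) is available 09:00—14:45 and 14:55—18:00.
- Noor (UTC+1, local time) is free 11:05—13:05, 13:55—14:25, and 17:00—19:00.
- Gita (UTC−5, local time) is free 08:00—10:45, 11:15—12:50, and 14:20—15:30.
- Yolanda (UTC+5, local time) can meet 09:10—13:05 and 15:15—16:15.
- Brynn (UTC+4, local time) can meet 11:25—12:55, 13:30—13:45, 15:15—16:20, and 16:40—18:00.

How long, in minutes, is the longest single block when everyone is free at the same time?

Wei → UTC: 07:00–09:00, 10:05–11:15, 12:05–15:00.
Pablo → UTC: 00:00–05:45, 05:55–09:00.
Noor → UTC: 10:05–12:05, 12:55–13:25, 16:00–18:00.
Gita → UTC: 13:00–15:45, 16:15–17:50, 19:20–20:30.
Yolanda → UTC: 04:10–08:05, 10:15–11:15.
Brynn → UTC: 07:25–08:55, 09:30–09:45, 11:15–12:20, 12:40–14:00.
Wei ∩ Pablo: 07:00–09:00.
Wei ∩ Pablo ∩ Noor: (none).
Wei ∩ Pablo ∩ Noor ∩ Gita: (none).
Wei ∩ Pablo ∩ Noor ∩ Gita ∩ Yolanda: (none).
Wei ∩ Pablo ∩ Noor ∩ Gita ∩ Yolanda ∩ Brynn: (none).
No common window.

0 minutes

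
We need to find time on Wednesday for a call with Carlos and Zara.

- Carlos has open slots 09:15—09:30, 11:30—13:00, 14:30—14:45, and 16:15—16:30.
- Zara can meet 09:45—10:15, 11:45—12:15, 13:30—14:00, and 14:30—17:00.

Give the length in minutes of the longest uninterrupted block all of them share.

30 minutes

Carlos ∩ Zara: 11:45–12:15, 14:30–14:45, 16:15–16:30.
Common window lengths: 30, 15, 15 min; longest is 30.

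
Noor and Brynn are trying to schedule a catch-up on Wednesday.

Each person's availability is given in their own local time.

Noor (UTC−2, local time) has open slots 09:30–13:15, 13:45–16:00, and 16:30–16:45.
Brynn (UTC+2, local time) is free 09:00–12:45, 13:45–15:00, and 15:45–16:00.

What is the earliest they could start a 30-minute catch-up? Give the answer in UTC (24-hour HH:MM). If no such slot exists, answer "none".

11:45

Noor → UTC: 11:30–15:15, 15:45–18:00, 18:30–18:45.
Brynn → UTC: 07:00–10:45, 11:45–13:00, 13:45–14:00.
Noor ∩ Brynn: 11:45–13:00, 13:45–14:00.
Windows ≥ 30 min: 11:45–13:00.
Earliest such window starts at 11:45.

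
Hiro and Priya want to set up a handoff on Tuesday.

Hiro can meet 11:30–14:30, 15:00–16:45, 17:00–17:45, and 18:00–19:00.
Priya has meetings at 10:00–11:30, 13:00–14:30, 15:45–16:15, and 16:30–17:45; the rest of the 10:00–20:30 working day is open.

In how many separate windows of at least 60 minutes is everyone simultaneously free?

Priya free within 10:00–20:30: 11:30–13:00, 14:30–15:45, 16:15–16:30, 17:45–20:30.
Hiro ∩ Priya: 11:30–13:00, 15:00–15:45, 16:15–16:30, 18:00–19:00.
Windows ≥ 60 min: 11:30–13:00, 18:00–19:00.
That's 2 windows.

2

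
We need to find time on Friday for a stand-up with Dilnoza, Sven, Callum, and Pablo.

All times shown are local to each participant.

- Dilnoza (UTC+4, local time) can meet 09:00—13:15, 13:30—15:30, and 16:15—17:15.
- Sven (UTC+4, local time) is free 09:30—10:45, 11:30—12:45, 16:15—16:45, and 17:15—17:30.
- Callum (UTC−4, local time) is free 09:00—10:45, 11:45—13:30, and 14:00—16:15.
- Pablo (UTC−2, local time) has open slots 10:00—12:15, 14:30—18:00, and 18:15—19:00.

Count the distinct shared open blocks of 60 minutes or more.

0

Dilnoza → UTC: 05:00–09:15, 09:30–11:30, 12:15–13:15.
Sven → UTC: 05:30–06:45, 07:30–08:45, 12:15–12:45, 13:15–13:30.
Callum → UTC: 13:00–14:45, 15:45–17:30, 18:00–20:15.
Pablo → UTC: 12:00–14:15, 16:30–20:00, 20:15–21:00.
Dilnoza ∩ Sven: 05:30–06:45, 07:30–08:45, 12:15–12:45.
Dilnoza ∩ Sven ∩ Callum: (none).
Dilnoza ∩ Sven ∩ Callum ∩ Pablo: (none).
Windows ≥ 60 min: (none).
That's 0 windows.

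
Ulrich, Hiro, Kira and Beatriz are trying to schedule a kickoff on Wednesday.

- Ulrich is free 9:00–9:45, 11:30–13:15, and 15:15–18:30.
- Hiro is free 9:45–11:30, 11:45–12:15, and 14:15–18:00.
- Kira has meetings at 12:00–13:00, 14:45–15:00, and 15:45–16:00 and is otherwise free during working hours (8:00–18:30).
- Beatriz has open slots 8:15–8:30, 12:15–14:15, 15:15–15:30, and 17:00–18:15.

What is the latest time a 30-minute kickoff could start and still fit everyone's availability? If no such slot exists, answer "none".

17:30

Kira free within 08:00–18:30: 08:00–12:00, 13:00–14:45, 15:00–15:45, 16:00–18:30.
Ulrich ∩ Hiro: 11:45–12:15, 15:15–18:00.
Ulrich ∩ Hiro ∩ Kira: 11:45–12:00, 15:15–15:45, 16:00–18:00.
Ulrich ∩ Hiro ∩ Kira ∩ Beatriz: 15:15–15:30, 17:00–18:00.
Windows ≥ 30 min: 17:00–18:00.
Latest start in the last window 17:00–18:00 is 18:00 − 30 min = 17:30.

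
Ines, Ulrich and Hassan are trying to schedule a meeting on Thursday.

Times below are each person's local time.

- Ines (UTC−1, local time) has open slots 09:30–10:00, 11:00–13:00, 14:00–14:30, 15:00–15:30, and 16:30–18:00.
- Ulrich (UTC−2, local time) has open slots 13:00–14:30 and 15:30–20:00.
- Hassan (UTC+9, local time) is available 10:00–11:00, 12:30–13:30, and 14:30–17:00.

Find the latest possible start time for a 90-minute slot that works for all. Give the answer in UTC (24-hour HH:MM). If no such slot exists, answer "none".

none

Ines → UTC: 10:30–11:00, 12:00–14:00, 15:00–15:30, 16:00–16:30, 17:30–19:00.
Ulrich → UTC: 15:00–16:30, 17:30–22:00.
Hassan → UTC: 01:00–02:00, 03:30–04:30, 05:30–08:00.
Ines ∩ Ulrich: 15:00–15:30, 16:00–16:30, 17:30–19:00.
Ines ∩ Ulrich ∩ Hassan: (none).
Windows ≥ 90 min: (none).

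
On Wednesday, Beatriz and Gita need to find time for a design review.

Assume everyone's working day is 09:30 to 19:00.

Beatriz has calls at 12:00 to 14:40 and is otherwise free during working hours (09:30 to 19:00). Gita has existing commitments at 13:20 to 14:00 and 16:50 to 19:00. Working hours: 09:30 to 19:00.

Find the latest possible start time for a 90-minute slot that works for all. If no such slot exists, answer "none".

Beatriz free within 09:30–19:00: 09:30–12:00, 14:40–19:00.
Gita free within 09:30–19:00: 09:30–13:20, 14:00–16:50.
Beatriz ∩ Gita: 09:30–12:00, 14:40–16:50.
Windows ≥ 90 min: 09:30–12:00, 14:40–16:50.
Latest start in the last window 14:40–16:50 is 16:50 − 90 min = 15:20.

15:20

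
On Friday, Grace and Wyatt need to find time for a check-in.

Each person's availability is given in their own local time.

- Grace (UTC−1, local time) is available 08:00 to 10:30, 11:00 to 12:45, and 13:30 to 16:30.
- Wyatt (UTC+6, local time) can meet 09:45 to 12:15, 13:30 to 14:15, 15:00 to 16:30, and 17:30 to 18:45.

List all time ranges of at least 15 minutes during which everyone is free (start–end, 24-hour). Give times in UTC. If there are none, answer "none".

Grace → UTC: 09:00–11:30, 12:00–13:45, 14:30–17:30.
Wyatt → UTC: 03:45–06:15, 07:30–08:15, 09:00–10:30, 11:30–12:45.
Grace ∩ Wyatt: 09:00–10:30, 12:00–12:45.
Windows ≥ 15 min: 09:00–10:30, 12:00–12:45.

09:00–10:30, 12:00–12:45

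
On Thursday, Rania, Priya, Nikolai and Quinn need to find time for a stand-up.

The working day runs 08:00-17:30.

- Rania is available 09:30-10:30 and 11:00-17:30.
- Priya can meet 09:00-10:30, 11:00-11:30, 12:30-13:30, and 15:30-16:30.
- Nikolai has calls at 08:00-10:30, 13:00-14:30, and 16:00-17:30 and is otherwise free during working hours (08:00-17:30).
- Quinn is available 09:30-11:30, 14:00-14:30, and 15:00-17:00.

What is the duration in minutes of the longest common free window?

Nikolai free within 08:00–17:30: 10:30–13:00, 14:30–16:00.
Rania ∩ Priya: 09:30–10:30, 11:00–11:30, 12:30–13:30, 15:30–16:30.
Rania ∩ Priya ∩ Nikolai: 11:00–11:30, 12:30–13:00, 15:30–16:00.
Rania ∩ Priya ∩ Nikolai ∩ Quinn: 11:00–11:30, 15:30–16:00.
Common window lengths: 30, 30 min; longest is 30.

30 minutes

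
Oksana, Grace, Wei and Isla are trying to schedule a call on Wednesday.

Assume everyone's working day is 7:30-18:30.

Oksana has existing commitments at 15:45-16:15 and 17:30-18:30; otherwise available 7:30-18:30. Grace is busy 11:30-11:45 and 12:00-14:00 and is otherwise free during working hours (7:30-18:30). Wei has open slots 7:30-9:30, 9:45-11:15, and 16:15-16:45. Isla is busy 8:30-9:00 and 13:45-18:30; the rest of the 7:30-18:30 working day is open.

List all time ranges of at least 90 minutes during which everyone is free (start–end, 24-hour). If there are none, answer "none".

Oksana free within 07:30–18:30: 07:30–15:45, 16:15–17:30.
Grace free within 07:30–18:30: 07:30–11:30, 11:45–12:00, 14:00–18:30.
Isla free within 07:30–18:30: 07:30–08:30, 09:00–13:45.
Oksana ∩ Grace: 07:30–11:30, 11:45–12:00, 14:00–15:45, 16:15–17:30.
Oksana ∩ Grace ∩ Wei: 07:30–09:30, 09:45–11:15, 16:15–16:45.
Oksana ∩ Grace ∩ Wei ∩ Isla: 07:30–08:30, 09:00–09:30, 09:45–11:15.
Windows ≥ 90 min: 09:45–11:15.

09:45–11:15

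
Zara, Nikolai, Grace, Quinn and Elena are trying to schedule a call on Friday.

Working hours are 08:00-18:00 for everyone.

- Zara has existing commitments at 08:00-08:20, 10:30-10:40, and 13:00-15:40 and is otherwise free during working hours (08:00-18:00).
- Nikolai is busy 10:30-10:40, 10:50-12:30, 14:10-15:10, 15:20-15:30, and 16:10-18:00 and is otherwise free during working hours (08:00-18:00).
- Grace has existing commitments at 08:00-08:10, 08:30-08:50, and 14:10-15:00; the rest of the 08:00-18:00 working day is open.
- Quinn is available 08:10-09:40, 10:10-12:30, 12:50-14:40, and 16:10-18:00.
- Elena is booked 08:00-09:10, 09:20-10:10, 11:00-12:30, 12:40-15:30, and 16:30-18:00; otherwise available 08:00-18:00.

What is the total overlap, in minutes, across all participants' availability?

40 minutes

Zara free within 08:00–18:00: 08:20–10:30, 10:40–13:00, 15:40–18:00.
Nikolai free within 08:00–18:00: 08:00–10:30, 10:40–10:50, 12:30–14:10, 15:10–15:20, 15:30–16:10.
Grace free within 08:00–18:00: 08:10–08:30, 08:50–14:10, 15:00–18:00.
Elena free within 08:00–18:00: 09:10–09:20, 10:10–11:00, 12:30–12:40, 15:30–16:30.
Zara ∩ Nikolai: 08:20–10:30, 10:40–10:50, 12:30–13:00, 15:40–16:10.
Zara ∩ Nikolai ∩ Grace: 08:20–08:30, 08:50–10:30, 10:40–10:50, 12:30–13:00, 15:40–16:10.
Zara ∩ Nikolai ∩ Grace ∩ Quinn: 08:20–08:30, 08:50–09:40, 10:10–10:30, 10:40–10:50, 12:50–13:00.
Zara ∩ Nikolai ∩ Grace ∩ Quinn ∩ Elena: 09:10–09:20, 10:10–10:30, 10:40–10:50.
Total common minutes: 10 + 20 + 10 = 40.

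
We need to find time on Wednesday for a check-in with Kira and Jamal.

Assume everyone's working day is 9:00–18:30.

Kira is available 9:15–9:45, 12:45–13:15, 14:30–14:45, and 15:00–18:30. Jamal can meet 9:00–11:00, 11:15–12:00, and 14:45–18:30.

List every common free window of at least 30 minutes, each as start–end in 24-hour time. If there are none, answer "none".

09:15–09:45, 15:00–18:30

Kira ∩ Jamal: 09:15–09:45, 15:00–18:30.
Windows ≥ 30 min: 09:15–09:45, 15:00–18:30.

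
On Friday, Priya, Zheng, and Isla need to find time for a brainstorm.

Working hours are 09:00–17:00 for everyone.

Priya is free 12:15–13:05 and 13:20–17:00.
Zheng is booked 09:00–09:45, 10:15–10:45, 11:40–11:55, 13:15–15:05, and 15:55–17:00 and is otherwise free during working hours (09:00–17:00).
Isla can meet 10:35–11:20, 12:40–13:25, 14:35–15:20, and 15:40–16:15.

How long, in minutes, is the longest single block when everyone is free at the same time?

25 minutes

Zheng free within 09:00–17:00: 09:45–10:15, 10:45–11:40, 11:55–13:15, 15:05–15:55.
Priya ∩ Zheng: 12:15–13:05, 15:05–15:55.
Priya ∩ Zheng ∩ Isla: 12:40–13:05, 15:05–15:20, 15:40–15:55.
Common window lengths: 25, 15, 15 min; longest is 25.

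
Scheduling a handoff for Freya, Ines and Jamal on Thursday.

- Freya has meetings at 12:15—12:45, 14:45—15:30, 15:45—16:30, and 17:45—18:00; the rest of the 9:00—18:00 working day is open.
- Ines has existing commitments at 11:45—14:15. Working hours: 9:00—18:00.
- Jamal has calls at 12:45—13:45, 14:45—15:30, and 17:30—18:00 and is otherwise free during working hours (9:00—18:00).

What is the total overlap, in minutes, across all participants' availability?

Freya free within 09:00–18:00: 09:00–12:15, 12:45–14:45, 15:30–15:45, 16:30–17:45.
Ines free within 09:00–18:00: 09:00–11:45, 14:15–18:00.
Jamal free within 09:00–18:00: 09:00–12:45, 13:45–14:45, 15:30–17:30.
Freya ∩ Ines: 09:00–11:45, 14:15–14:45, 15:30–15:45, 16:30–17:45.
Freya ∩ Ines ∩ Jamal: 09:00–11:45, 14:15–14:45, 15:30–15:45, 16:30–17:30.
Total common minutes: 165 + 30 + 15 + 60 = 270.

270 minutes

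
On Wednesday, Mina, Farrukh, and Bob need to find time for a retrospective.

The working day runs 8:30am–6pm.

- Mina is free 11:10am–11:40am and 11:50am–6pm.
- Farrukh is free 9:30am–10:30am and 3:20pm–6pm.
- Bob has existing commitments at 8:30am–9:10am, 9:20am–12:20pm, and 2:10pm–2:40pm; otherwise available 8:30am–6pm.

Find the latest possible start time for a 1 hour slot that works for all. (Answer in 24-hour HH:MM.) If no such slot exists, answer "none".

Bob free within 08:30–18:00: 09:10–09:20, 12:20–14:10, 14:40–18:00.
Mina ∩ Farrukh: 15:20–18:00.
Mina ∩ Farrukh ∩ Bob: 15:20–18:00.
Windows ≥ 60 min: 15:20–18:00.
Latest start in the last window 15:20–18:00 is 18:00 − 60 min = 17:00.

17:00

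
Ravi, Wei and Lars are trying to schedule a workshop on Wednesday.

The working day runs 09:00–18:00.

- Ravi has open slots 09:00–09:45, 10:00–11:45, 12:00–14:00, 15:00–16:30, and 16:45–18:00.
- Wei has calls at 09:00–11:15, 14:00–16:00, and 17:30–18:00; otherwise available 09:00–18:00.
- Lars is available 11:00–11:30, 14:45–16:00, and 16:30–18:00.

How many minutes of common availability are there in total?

Wei free within 09:00–18:00: 11:15–14:00, 16:00–17:30.
Ravi ∩ Wei: 11:15–11:45, 12:00–14:00, 16:00–16:30, 16:45–17:30.
Ravi ∩ Wei ∩ Lars: 11:15–11:30, 16:45–17:30.
Total common minutes: 15 + 45 = 60.

60 minutes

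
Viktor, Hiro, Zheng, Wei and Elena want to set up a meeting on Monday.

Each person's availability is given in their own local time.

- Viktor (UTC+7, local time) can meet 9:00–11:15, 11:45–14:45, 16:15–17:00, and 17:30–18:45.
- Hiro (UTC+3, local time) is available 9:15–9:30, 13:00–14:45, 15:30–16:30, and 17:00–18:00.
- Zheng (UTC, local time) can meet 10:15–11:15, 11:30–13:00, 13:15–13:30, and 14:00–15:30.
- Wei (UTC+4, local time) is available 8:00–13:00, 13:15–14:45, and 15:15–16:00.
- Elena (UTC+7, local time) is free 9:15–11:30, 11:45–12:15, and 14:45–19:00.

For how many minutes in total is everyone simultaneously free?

30 minutes

Viktor → UTC: 02:00–04:15, 04:45–07:45, 09:15–10:00, 10:30–11:45.
Hiro → UTC: 06:15–06:30, 10:00–11:45, 12:30–13:30, 14:00–15:00.
Zheng → UTC: 10:15–11:15, 11:30–13:00, 13:15–13:30, 14:00–15:30.
Wei → UTC: 04:00–09:00, 09:15–10:45, 11:15–12:00.
Elena → UTC: 02:15–04:30, 04:45–05:15, 07:45–12:00.
Viktor ∩ Hiro: 06:15–06:30, 10:30–11:45.
Viktor ∩ Hiro ∩ Zheng: 10:30–11:15, 11:30–11:45.
Viktor ∩ Hiro ∩ Zheng ∩ Wei: 10:30–10:45, 11:30–11:45.
Viktor ∩ Hiro ∩ Zheng ∩ Wei ∩ Elena: 10:30–10:45, 11:30–11:45.
Total common minutes: 15 + 15 = 30.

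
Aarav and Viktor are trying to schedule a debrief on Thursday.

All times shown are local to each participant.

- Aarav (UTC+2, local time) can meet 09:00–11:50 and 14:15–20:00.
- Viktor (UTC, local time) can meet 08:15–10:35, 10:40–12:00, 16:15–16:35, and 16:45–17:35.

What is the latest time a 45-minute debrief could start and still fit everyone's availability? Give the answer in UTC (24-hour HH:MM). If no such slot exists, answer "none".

16:50

Aarav → UTC: 07:00–09:50, 12:15–18:00.
Viktor → UTC: 08:15–10:35, 10:40–12:00, 16:15–16:35, 16:45–17:35.
Aarav ∩ Viktor: 08:15–09:50, 16:15–16:35, 16:45–17:35.
Windows ≥ 45 min: 08:15–09:50, 16:45–17:35.
Latest start in the last window 16:45–17:35 is 17:35 − 45 min = 16:50.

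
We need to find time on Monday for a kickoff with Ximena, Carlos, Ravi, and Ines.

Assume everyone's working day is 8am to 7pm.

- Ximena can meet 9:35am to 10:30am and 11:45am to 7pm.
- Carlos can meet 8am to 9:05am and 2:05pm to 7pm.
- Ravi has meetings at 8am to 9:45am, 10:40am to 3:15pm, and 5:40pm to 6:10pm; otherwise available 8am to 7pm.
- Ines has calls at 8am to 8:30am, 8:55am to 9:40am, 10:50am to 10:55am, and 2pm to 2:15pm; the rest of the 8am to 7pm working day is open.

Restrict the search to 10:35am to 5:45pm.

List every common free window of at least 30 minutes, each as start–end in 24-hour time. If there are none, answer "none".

Ravi free within 08:00–19:00: 09:45–10:40, 15:15–17:40, 18:10–19:00.
Ines free within 08:00–19:00: 08:30–08:55, 09:40–10:50, 10:55–14:00, 14:15–19:00.
Ximena ∩ Carlos: 14:05–19:00.
Ximena ∩ Carlos ∩ Ravi: 15:15–17:40, 18:10–19:00.
Ximena ∩ Carlos ∩ Ravi ∩ Ines: 15:15–17:40, 18:10–19:00.
Restricted to 10:35–17:45: 15:15–17:40.
Windows ≥ 30 min: 15:15–17:40.

15:15–17:40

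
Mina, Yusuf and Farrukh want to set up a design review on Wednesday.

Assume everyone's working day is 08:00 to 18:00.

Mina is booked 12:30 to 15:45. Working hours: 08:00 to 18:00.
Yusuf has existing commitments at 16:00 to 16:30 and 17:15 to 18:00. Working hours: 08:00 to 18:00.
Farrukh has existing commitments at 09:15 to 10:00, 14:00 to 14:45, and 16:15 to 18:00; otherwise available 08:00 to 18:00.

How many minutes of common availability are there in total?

Mina free within 08:00–18:00: 08:00–12:30, 15:45–18:00.
Yusuf free within 08:00–18:00: 08:00–16:00, 16:30–17:15.
Farrukh free within 08:00–18:00: 08:00–09:15, 10:00–14:00, 14:45–16:15.
Mina ∩ Yusuf: 08:00–12:30, 15:45–16:00, 16:30–17:15.
Mina ∩ Yusuf ∩ Farrukh: 08:00–09:15, 10:00–12:30, 15:45–16:00.
Total common minutes: 75 + 150 + 15 = 240.

240 minutes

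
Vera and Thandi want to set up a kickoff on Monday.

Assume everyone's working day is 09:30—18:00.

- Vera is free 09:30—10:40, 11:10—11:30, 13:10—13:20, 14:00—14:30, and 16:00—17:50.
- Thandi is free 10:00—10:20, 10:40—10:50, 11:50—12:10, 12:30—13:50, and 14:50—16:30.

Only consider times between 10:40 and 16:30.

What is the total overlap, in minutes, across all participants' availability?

Vera ∩ Thandi: 10:00–10:20, 13:10–13:20, 16:00–16:30.
Restricted to 10:40–16:30: 13:10–13:20, 16:00–16:30.
Total common minutes: 10 + 30 = 40.

40 minutes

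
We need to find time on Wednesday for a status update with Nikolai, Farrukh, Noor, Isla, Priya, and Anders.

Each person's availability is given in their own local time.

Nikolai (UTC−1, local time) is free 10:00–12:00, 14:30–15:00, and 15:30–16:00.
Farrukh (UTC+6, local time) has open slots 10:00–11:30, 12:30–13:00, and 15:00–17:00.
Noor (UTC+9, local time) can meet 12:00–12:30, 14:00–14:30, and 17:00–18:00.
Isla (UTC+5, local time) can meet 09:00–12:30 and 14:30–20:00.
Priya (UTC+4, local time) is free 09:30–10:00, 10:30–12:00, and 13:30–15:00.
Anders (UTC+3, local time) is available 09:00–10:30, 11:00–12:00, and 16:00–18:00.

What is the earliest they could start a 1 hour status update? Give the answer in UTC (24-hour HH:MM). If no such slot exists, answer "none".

none

Nikolai → UTC: 11:00–13:00, 15:30–16:00, 16:30–17:00.
Farrukh → UTC: 04:00–05:30, 06:30–07:00, 09:00–11:00.
Noor → UTC: 03:00–03:30, 05:00–05:30, 08:00–09:00.
Isla → UTC: 04:00–07:30, 09:30–15:00.
Priya → UTC: 05:30–06:00, 06:30–08:00, 09:30–11:00.
Anders → UTC: 06:00–07:30, 08:00–09:00, 13:00–15:00.
Nikolai ∩ Farrukh: (none).
Nikolai ∩ Farrukh ∩ Noor: (none).
Nikolai ∩ Farrukh ∩ Noor ∩ Isla: (none).
Nikolai ∩ Farrukh ∩ Noor ∩ Isla ∩ Priya: (none).
Nikolai ∩ Farrukh ∩ Noor ∩ Isla ∩ Priya ∩ Anders: (none).
Windows ≥ 60 min: (none).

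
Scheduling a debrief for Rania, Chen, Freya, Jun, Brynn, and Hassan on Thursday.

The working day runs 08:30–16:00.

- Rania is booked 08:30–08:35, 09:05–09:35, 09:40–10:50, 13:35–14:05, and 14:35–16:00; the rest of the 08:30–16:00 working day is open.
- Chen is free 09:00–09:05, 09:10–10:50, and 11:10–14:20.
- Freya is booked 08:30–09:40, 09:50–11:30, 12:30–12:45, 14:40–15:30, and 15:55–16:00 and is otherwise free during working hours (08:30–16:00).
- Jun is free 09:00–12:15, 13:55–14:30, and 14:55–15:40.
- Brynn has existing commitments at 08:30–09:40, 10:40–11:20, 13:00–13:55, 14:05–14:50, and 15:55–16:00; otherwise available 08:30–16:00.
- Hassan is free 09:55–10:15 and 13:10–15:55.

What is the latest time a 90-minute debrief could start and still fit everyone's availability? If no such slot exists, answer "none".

Rania free within 08:30–16:00: 08:35–09:05, 09:35–09:40, 10:50–13:35, 14:05–14:35.
Freya free within 08:30–16:00: 09:40–09:50, 11:30–12:30, 12:45–14:40, 15:30–15:55.
Brynn free within 08:30–16:00: 09:40–10:40, 11:20–13:00, 13:55–14:05, 14:50–15:55.
Rania ∩ Chen: 09:00–09:05, 09:35–09:40, 11:10–13:35, 14:05–14:20.
Rania ∩ Chen ∩ Freya: 11:30–12:30, 12:45–13:35, 14:05–14:20.
Rania ∩ Chen ∩ Freya ∩ Jun: 11:30–12:15, 14:05–14:20.
Rania ∩ Chen ∩ Freya ∩ Jun ∩ Brynn: 11:30–12:15.
Rania ∩ Chen ∩ Freya ∩ Jun ∩ Brynn ∩ Hassan: (none).
Windows ≥ 90 min: (none).

none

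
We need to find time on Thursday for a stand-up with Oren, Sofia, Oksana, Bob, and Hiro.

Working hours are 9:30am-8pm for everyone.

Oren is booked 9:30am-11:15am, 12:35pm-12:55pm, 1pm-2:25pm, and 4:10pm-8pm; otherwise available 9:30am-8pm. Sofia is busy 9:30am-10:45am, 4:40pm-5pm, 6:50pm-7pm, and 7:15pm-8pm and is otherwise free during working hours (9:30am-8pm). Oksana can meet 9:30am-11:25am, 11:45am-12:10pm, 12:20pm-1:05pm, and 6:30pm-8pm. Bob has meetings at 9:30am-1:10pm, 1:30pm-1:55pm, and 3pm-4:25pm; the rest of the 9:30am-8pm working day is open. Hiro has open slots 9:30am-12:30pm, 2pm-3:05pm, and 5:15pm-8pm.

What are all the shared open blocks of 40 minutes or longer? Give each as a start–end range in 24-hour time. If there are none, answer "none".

none

Oren free within 09:30–20:00: 11:15–12:35, 12:55–13:00, 14:25–16:10.
Sofia free within 09:30–20:00: 10:45–16:40, 17:00–18:50, 19:00–19:15.
Bob free within 09:30–20:00: 13:10–13:30, 13:55–15:00, 16:25–20:00.
Oren ∩ Sofia: 11:15–12:35, 12:55–13:00, 14:25–16:10.
Oren ∩ Sofia ∩ Oksana: 11:15–11:25, 11:45–12:10, 12:20–12:35, 12:55–13:00.
Oren ∩ Sofia ∩ Oksana ∩ Bob: (none).
Oren ∩ Sofia ∩ Oksana ∩ Bob ∩ Hiro: (none).
Windows ≥ 40 min: (none).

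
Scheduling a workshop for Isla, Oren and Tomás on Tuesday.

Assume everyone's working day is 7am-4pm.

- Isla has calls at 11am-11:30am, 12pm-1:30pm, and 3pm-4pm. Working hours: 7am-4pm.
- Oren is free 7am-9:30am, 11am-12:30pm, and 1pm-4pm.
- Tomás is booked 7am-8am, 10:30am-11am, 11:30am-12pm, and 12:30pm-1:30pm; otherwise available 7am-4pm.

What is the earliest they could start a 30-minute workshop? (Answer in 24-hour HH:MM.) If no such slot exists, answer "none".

Isla free within 07:00–16:00: 07:00–11:00, 11:30–12:00, 13:30–15:00.
Tomás free within 07:00–16:00: 08:00–10:30, 11:00–11:30, 12:00–12:30, 13:30–16:00.
Isla ∩ Oren: 07:00–09:30, 11:30–12:00, 13:30–15:00.
Isla ∩ Oren ∩ Tomás: 08:00–09:30, 13:30–15:00.
Windows ≥ 30 min: 08:00–09:30, 13:30–15:00.
Earliest such window starts at 08:00.

08:00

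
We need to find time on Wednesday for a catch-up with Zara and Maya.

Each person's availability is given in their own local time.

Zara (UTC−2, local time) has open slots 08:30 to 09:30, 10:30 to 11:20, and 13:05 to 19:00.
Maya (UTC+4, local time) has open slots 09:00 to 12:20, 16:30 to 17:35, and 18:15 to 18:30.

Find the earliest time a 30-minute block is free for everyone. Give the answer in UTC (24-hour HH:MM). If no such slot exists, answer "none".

Zara → UTC: 10:30–11:30, 12:30–13:20, 15:05–21:00.
Maya → UTC: 05:00–08:20, 12:30–13:35, 14:15–14:30.
Zara ∩ Maya: 12:30–13:20.
Windows ≥ 30 min: 12:30–13:20.
Earliest such window starts at 12:30.

12:30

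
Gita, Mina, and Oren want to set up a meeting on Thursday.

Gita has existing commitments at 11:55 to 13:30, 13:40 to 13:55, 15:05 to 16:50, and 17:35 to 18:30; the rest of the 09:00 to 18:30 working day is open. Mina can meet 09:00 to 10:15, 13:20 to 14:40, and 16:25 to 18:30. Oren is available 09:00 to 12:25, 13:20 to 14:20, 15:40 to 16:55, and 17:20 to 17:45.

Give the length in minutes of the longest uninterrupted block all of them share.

75 minutes

Gita free within 09:00–18:30: 09:00–11:55, 13:30–13:40, 13:55–15:05, 16:50–17:35.
Gita ∩ Mina: 09:00–10:15, 13:30–13:40, 13:55–14:40, 16:50–17:35.
Gita ∩ Mina ∩ Oren: 09:00–10:15, 13:30–13:40, 13:55–14:20, 16:50–16:55, 17:20–17:35.
Common window lengths: 75, 10, 25, 5, 15 min; longest is 75.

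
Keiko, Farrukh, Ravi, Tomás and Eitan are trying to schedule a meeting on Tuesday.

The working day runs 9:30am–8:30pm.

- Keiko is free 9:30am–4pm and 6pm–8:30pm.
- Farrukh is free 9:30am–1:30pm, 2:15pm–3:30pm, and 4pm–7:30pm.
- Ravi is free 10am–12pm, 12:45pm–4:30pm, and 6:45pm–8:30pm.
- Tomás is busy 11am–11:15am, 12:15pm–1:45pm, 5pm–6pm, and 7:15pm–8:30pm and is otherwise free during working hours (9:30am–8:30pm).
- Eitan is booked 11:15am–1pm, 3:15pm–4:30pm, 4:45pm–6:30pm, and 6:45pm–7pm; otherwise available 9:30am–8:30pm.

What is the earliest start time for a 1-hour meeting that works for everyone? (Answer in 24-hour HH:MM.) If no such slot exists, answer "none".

10:00

Tomás free within 09:30–20:30: 09:30–11:00, 11:15–12:15, 13:45–17:00, 18:00–19:15.
Eitan free within 09:30–20:30: 09:30–11:15, 13:00–15:15, 16:30–16:45, 18:30–18:45, 19:00–20:30.
Keiko ∩ Farrukh: 09:30–13:30, 14:15–15:30, 18:00–19:30.
Keiko ∩ Farrukh ∩ Ravi: 10:00–12:00, 12:45–13:30, 14:15–15:30, 18:45–19:30.
Keiko ∩ Farrukh ∩ Ravi ∩ Tomás: 10:00–11:00, 11:15–12:00, 14:15–15:30, 18:45–19:15.
Keiko ∩ Farrukh ∩ Ravi ∩ Tomás ∩ Eitan: 10:00–11:00, 14:15–15:15, 19:00–19:15.
Windows ≥ 60 min: 10:00–11:00, 14:15–15:15.
Earliest such window starts at 10:00.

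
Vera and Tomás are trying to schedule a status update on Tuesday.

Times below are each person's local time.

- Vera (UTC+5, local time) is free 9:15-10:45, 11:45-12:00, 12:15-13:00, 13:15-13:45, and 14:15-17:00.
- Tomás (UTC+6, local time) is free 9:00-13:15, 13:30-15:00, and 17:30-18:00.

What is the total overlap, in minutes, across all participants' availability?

Vera → UTC: 04:15–05:45, 06:45–07:00, 07:15–08:00, 08:15–08:45, 09:15–12:00.
Tomás → UTC: 03:00–07:15, 07:30–09:00, 11:30–12:00.
Vera ∩ Tomás: 04:15–05:45, 06:45–07:00, 07:30–08:00, 08:15–08:45, 11:30–12:00.
Total common minutes: 90 + 15 + 30 + 30 + 30 = 195.

195 minutes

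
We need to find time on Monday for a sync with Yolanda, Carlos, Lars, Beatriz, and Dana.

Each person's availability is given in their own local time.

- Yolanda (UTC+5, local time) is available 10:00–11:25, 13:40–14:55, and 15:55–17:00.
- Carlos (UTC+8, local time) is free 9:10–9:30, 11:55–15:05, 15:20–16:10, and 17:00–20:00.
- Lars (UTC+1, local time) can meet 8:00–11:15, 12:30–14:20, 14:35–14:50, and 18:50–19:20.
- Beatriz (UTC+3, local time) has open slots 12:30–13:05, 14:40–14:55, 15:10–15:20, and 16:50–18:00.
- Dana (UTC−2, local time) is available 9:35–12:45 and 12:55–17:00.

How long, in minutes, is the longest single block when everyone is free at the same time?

Yolanda → UTC: 05:00–06:25, 08:40–09:55, 10:55–12:00.
Carlos → UTC: 01:10–01:30, 03:55–07:05, 07:20–08:10, 09:00–12:00.
Lars → UTC: 07:00–10:15, 11:30–13:20, 13:35–13:50, 17:50–18:20.
Beatriz → UTC: 09:30–10:05, 11:40–11:55, 12:10–12:20, 13:50–15:00.
Dana → UTC: 11:35–14:45, 14:55–19:00.
Yolanda ∩ Carlos: 05:00–06:25, 09:00–09:55, 10:55–12:00.
Yolanda ∩ Carlos ∩ Lars: 09:00–09:55, 11:30–12:00.
Yolanda ∩ Carlos ∩ Lars ∩ Beatriz: 09:30–09:55, 11:40–11:55.
Yolanda ∩ Carlos ∩ Lars ∩ Beatriz ∩ Dana: 11:40–11:55.
Single common window of 15 minutes.

15 minutes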